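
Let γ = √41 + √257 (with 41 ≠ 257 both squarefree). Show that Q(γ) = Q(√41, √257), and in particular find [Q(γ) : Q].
[Q(γ) : Q] = 4 (equivalently, Q(γ) = Q(√41, √257))

Obviously Q(γ) ⊆ Q(√41, √257), and [Q(√41, √257):Q] = 4 (since 41, 257 are distinct squarefree integers > 1 with 10537 not a perfect square). To show equality we compute the minimal polynomial of γ. From γ = √41 + √257: γ^2 = 41 + 2√(10537) + 257 = 298 + 2√(10537), so γ^2 - 298 = 2√(10537); squaring, (γ^2 - 298)^2 = 4·10537, i.e. γ^4 - 596γ^2 + 88804 - 42148 = 0, i.e. γ^4 - 596γ^2 + 46656 = 0. So γ is a root of x^4 - 596x^2 + 46656. This polynomial is irreducible over Q: it has no rational root (each ±√41 ± √257 is irrational), and any factorization into two quadratics over Q would force √(10537) ∈ Q (pairing opposite roots) or √41, √257 ∈ Q (other pairings), all impossible. Hence [Q(γ):Q] = 4 = [Q(√41, √257):Q], so Q(γ) = Q(√41, √257).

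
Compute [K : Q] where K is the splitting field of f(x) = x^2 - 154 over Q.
[K : Q] = 2

f(x) = x^2 - 154 factors as (x - √154)(x + √154). The splitting field is K = Q(√154). Since 154 is squarefree and > 1, it is not a perfect square, so x^2 - 154 is irreducible over Q and [Q(√154) : Q] = 2. Hence [K : Q] = 2.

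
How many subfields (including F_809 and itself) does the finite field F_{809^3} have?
F_{809^3} has 2 subfields

The subfields of F_{p^n} are exactly the fields F_{p^d} for d | n (each is the fixed field of the unique index-d subgroup of Gal(F_{p^n}/F_p) ≅ Z/nZ). The divisors of n = 3 are {1, 3}, giving 2 subfields: F_{809^1}, F_{809^3}.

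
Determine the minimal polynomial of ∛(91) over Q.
m_α(x) = x^3 - 91

α satisfies α^3 = 91, so x^3 - 91 annihilates α. By the rational root test, a rational root p/q (in lowest terms) of x^3 - 91 would satisfy p^3 = 91 q^3, forcing q = 1 and p^3 = 91; but 91 is not a perfect cube, contradiction. A monic cubic over Q with no rational root is irreducible (any nontrivial factorization would include a linear factor). Hence x^3 - 91 is the minimal polynomial of α, and in particular [Q(α):Q] = 3.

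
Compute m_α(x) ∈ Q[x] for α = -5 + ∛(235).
m_α(x) = x^3 + 15x^2 + 75x - 110

Set β = α + 5 = ∛(235), so β^3 = 235. Then (α + 5)^3 - 235 = 0, i.e. α is a root of g(x) = (x + 5)^3 - 235 = x^3 + 15x^2 + 75x - 110. Since g(x) = h(x + 5) where h(x) = x^3 - 235, and h is irreducible over Q (because 235 is not a perfect cube, so h has no rational root, and a monic cubic with no rational root is irreducible), g is also irreducible (irreducibility is preserved under the substitution x → x + 5). Hence m_α(x) = x^3 + 15x^2 + 75x - 110.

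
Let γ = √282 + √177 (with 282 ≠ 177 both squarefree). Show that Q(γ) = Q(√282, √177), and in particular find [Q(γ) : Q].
[Q(γ) : Q] = 4 (equivalently, Q(γ) = Q(√282, √177))

Obviously Q(γ) ⊆ Q(√282, √177), and [Q(√282, √177):Q] = 4 (since 282, 177 are distinct squarefree integers > 1 with 49914 not a perfect square). To show equality we compute the minimal polynomial of γ. From γ = √282 + √177: γ^2 = 282 + 2√(49914) + 177 = 459 + 2√(49914), so γ^2 - 459 = 2√(49914); squaring, (γ^2 - 459)^2 = 4·49914, i.e. γ^4 - 918γ^2 + 210681 - 199656 = 0, i.e. γ^4 - 918γ^2 + 11025 = 0. So γ is a root of x^4 - 918x^2 + 11025. This polynomial is irreducible over Q: it has no rational root (each ±√282 ± √177 is irrational), and any factorization into two quadratics over Q would force √(49914) ∈ Q (pairing opposite roots) or √282, √177 ∈ Q (other pairings), all impossible. Hence [Q(γ):Q] = 4 = [Q(√282, √177):Q], so Q(γ) = Q(√282, √177).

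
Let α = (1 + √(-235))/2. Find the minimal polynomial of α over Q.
m_α(x) = x^2 - x + 59

From 2α - 1 = √(-235), squaring gives (2α - 1)^2 = -235, i.e. 4α^2 - 4α + 1 = -235, so α^2 - α + (1 + 235)/4 = 0. Since -235 ≡ 1 (mod 4), (1 + 235)/4 = 59 ∈ Z. The polynomial x^2 - x + 59 has discriminant 1 - 4·(59) = -235, which is not a perfect square in Q (d = -235 is squarefree and ≠ 1), so x^2 - x + 59 is irreducible over Q. It is the minimal polynomial of α.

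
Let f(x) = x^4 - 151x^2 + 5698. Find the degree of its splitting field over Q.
[K : Q] = 4

Solving the quadratic in x^2: x^2 = (151 ± √(151^2 - 4·5698))/2 = (151 ± √9)/2 = (151 ± 3)/2, giving x^2 = 77 or x^2 = 74. So f(x) = (x^2 - 77)(x^2 - 74) and the roots of f are ±√77, ±√74. Hence the splitting field is K = Q(√77, √74). Since 77 and 74 are distinct squarefree integers > 1, their product 5698 is not a perfect square, so √74 ∉ Q(√77). By the tower law [K:Q] = [Q(√77,√74):Q(√77)] · [Q(√77):Q] = 2 · 2 = 4.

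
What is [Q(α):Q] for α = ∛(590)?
[Q(α):Q] = 3

The minimal polynomial of α is x^3 - 590, irreducible over Q since 590 is not a perfect cube (so x^3 - 590 has no rational root). Hence [Q(α):Q] = deg(m_α) = 3.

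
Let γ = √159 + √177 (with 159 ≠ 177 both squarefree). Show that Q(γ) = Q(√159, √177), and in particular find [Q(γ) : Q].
[Q(γ) : Q] = 4 (equivalently, Q(γ) = Q(√159, √177))

Obviously Q(γ) ⊆ Q(√159, √177), and [Q(√159, √177):Q] = 4 (since 159, 177 are distinct squarefree integers > 1 with 28143 not a perfect square). To show equality we compute the minimal polynomial of γ. From γ = √159 + √177: γ^2 = 159 + 2√(28143) + 177 = 336 + 2√(28143), so γ^2 - 336 = 2√(28143); squaring, (γ^2 - 336)^2 = 4·28143, i.e. γ^4 - 672γ^2 + 112896 - 112572 = 0, i.e. γ^4 - 672γ^2 + 324 = 0. So γ is a root of x^4 - 672x^2 + 324. This polynomial is irreducible over Q: it has no rational root (each ±√159 ± √177 is irrational), and any factorization into two quadratics over Q would force √(28143) ∈ Q (pairing opposite roots) or √159, √177 ∈ Q (other pairings), all impossible. Hence [Q(γ):Q] = 4 = [Q(√159, √177):Q], so Q(γ) = Q(√159, √177).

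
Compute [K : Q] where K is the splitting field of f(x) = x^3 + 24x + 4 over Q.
[K : Q] = 6

By the rational root test, any rational root of the monic integer polynomial f(x) = x^3 + 24x + 4 must be an integer dividing the constant term 4, i.e. one of ±{1, 2, 4}. Evaluating: f(1) = 29, f(-1) = -21, f(2) = 60, f(-2) = -52, f(4) = 164, f(-4) = -156; none is 0, so f has no rational root and is therefore irreducible over Q (a cubic with no linear factor over a field is irreducible). For an irreducible cubic, the Galois group is A_3 or S_3 according as the discriminant disc(f) = -4a^3 - 27b^2 = -4·(24)^3 - 27·(4)^2 = -55728 is or is not a square in Q. Here disc(f) = -55728 is not a perfect square in Q, so the Galois group of f over Q is not contained in A_3 and must be all of S_3. The splitting field has degree |S_3| = 6 over Q, so [K : Q] = 6.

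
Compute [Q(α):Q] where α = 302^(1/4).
[Q(α):Q] = 4

α is a root of x^4 - 302. By Eisenstein's criterion at the prime p = 2 (which divides the constant term 302 but p^2 = 4 does not, since 302 is squarefree), x^4 - 302 is irreducible over Q. Hence [Q(α):Q] = 4.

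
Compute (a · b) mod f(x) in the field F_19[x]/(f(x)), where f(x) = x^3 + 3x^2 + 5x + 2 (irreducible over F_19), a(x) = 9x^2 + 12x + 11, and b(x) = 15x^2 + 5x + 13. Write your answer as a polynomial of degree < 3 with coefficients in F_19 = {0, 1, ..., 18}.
a · b ≡ 17x^2 + 5x + 9 (mod f(x))

Multiply in F_19[x]: a(x)·b(x) = (9x^2 + 12x + 11)·(15x^2 + 5x + 13) = 2x^4 + 16x^3 + 2x + 10. This has degree ≥ 3, so divide by f(x) over F_19: 2x^4 + 16x^3 + 2x + 10 = (2x + 10)·(x^3 + 3x^2 + 5x + 2) + (17x^2 + 5x + 9). Hence a·b ≡ 17x^2 + 5x + 9 (mod f). (F_19[x]/(f) is a field with 19^3 = 6859 elements since f is irreducible of degree 3.)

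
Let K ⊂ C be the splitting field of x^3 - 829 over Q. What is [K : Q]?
[K : Q] = 6

The roots of x^3 - 829 are ∛829, ω∛829, ω^2∛829 where ω = e^(2πi/3) is a primitive cube root of unity, so K = Q(∛829, ω). Now [Q(∛829):Q] = 3 (since 829 is not a perfect cube, x^3 - 829 is irreducible) and [Q(ω):Q] = 2. Both 2 and 3 divide [K:Q], and [K:Q] ≤ 3·2 = 6, so [K:Q] = 6. (Equivalently: Q(∛829) ⊂ R but ω ∉ R, so [K : Q(∛829)] = 2.)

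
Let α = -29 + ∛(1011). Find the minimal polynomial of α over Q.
m_α(x) = x^3 + 87x^2 + 2523x + 23378

Set β = α + 29 = ∛(1011), so β^3 = 1011. Then (α + 29)^3 - 1011 = 0, i.e. α is a root of g(x) = (x + 29)^3 - 1011 = x^3 + 87x^2 + 2523x + 23378. Since g(x) = h(x + 29) where h(x) = x^3 - 1011, and h is irreducible over Q (because 1011 is not a perfect cube, so h has no rational root, and a monic cubic with no rational root is irreducible), g is also irreducible (irreducibility is preserved under the substitution x → x + 29). Hence m_α(x) = x^3 + 87x^2 + 2523x + 23378.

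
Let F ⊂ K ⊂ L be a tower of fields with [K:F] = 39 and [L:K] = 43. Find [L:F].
[L:F] = 1677

The tower law says that for any tower of field extensions F ⊂ K ⊂ L with finite degrees, [L:F] = [L:K] · [K:F]. Here this gives [L:F] = 43 · 39 = 1677.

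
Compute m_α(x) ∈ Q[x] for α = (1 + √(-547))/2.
m_α(x) = x^2 - x + 137

From 2α - 1 = √(-547), squaring gives (2α - 1)^2 = -547, i.e. 4α^2 - 4α + 1 = -547, so α^2 - α + (1 + 547)/4 = 0. Since -547 ≡ 1 (mod 4), (1 + 547)/4 = 137 ∈ Z. The polynomial x^2 - x + 137 has discriminant 1 - 4·(137) = -547, which is not a perfect square in Q (d = -547 is squarefree and ≠ 1), so x^2 - x + 137 is irreducible over Q. It is the minimal polynomial of α.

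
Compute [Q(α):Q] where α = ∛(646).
[Q(α):Q] = 3

The minimal polynomial of α is x^3 - 646, irreducible over Q since 646 is not a perfect cube (so x^3 - 646 has no rational root). Hence [Q(α):Q] = deg(m_α) = 3.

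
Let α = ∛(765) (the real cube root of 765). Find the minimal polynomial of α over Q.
m_α(x) = x^3 - 765

α satisfies α^3 = 765, so x^3 - 765 annihilates α. By the rational root test, a rational root p/q (in lowest terms) of x^3 - 765 would satisfy p^3 = 765 q^3, forcing q = 1 and p^3 = 765; but 765 is not a perfect cube, contradiction. A monic cubic over Q with no rational root is irreducible (any nontrivial factorization would include a linear factor). Hence x^3 - 765 is the minimal polynomial of α, and in particular [Q(α):Q] = 3.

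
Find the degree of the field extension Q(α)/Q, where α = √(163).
[Q(α):Q] = 2

[Q(α):Q] equals the degree of the minimal polynomial of α. Here α^2 = 163 and x^2 - 163 is irreducible (d = 163 is squarefree, ≠ 1, hence not a square), so deg(m_α) = 2. Thus [Q(α):Q] = 2.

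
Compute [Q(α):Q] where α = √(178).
[Q(α):Q] = 2

[Q(α):Q] equals the degree of the minimal polynomial of α. Here α^2 = 178 and x^2 - 178 is irreducible (d = 178 is squarefree, ≠ 1, hence not a square), so deg(m_α) = 2. Thus [Q(α):Q] = 2.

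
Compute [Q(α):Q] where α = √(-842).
[Q(α):Q] = 2

[Q(α):Q] equals the degree of the minimal polynomial of α. Here α^2 = -842 and x^2 + 842 is irreducible (d = -842 is squarefree, ≠ 1, hence not a square), so deg(m_α) = 2. Thus [Q(α):Q] = 2.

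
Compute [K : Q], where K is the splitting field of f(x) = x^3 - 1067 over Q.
[K : Q] = 6

The roots of x^3 - 1067 are ∛1067, ω∛1067, ω^2∛1067 where ω = e^(2πi/3) is a primitive cube root of unity, so K = Q(∛1067, ω). Now [Q(∛1067):Q] = 3 (since 1067 is not a perfect cube, x^3 - 1067 is irreducible) and [Q(ω):Q] = 2. Both 2 and 3 divide [K:Q], and [K:Q] ≤ 3·2 = 6, so [K:Q] = 6. (Equivalently: Q(∛1067) ⊂ R but ω ∉ R, so [K : Q(∛1067)] = 2.)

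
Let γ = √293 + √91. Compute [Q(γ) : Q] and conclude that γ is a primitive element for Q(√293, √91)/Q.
[Q(γ) : Q] = 4 (equivalently, Q(γ) = Q(√293, √91))

Obviously Q(γ) ⊆ Q(√293, √91), and [Q(√293, √91):Q] = 4 (since 293, 91 are distinct squarefree integers > 1 with 26663 not a perfect square). To show equality we compute the minimal polynomial of γ. From γ = √293 + √91: γ^2 = 293 + 2√(26663) + 91 = 384 + 2√(26663), so γ^2 - 384 = 2√(26663); squaring, (γ^2 - 384)^2 = 4·26663, i.e. γ^4 - 768γ^2 + 147456 - 106652 = 0, i.e. γ^4 - 768γ^2 + 40804 = 0. So γ is a root of x^4 - 768x^2 + 40804. This polynomial is irreducible over Q: it has no rational root (each ±√293 ± √91 is irrational), and any factorization into two quadratics over Q would force √(26663) ∈ Q (pairing opposite roots) or √293, √91 ∈ Q (other pairings), all impossible. Hence [Q(γ):Q] = 4 = [Q(√293, √91):Q], so Q(γ) = Q(√293, √91).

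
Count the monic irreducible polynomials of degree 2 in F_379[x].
There are 71631 monic irreducible polynomials of degree 2 over F_379

Each element of F_{379^2} that lies in no proper subfield is a root of exactly one monic irreducible of degree 2 over F_379, and each such polynomial has 2 distinct roots in F_{379^2}. By Möbius inversion the count is N_379(2) = (1/2) Σ_{d|2} μ(2/d) · 379^d = (1/2)(μ(2)·379^1 + μ(1)·379^2) = 143262/2 = 71631.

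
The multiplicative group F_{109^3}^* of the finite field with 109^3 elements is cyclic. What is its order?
|F_{109^3}^*| = 1295028

F_{109^3} has 109^3 = 1295029 elements; its multiplicative group consists of all nonzero elements, so |F_{109^3}^*| = 1295029 - 1 = 1295028. (It is cyclic since any finite subgroup of the multiplicative group of a field is cyclic.)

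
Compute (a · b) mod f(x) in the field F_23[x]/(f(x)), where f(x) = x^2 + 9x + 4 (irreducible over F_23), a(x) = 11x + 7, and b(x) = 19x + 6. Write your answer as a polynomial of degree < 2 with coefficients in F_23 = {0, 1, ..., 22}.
a · b ≡ 20x + 11 (mod f(x))

Multiply in F_23[x]: a(x)·b(x) = (11x + 7)·(19x + 6) = 2x^2 + 15x + 19. This has degree ≥ 2, so divide by f(x) over F_23: 2x^2 + 15x + 19 = (2)·(x^2 + 9x + 4) + (20x + 11). Hence a·b ≡ 20x + 11 (mod f). (F_23[x]/(f) is a field with 23^2 = 529 elements since f is irreducible of degree 2.)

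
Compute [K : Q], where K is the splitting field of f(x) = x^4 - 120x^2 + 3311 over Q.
[K : Q] = 4

Solving the quadratic in x^2: x^2 = (120 ± √(120^2 - 4·3311))/2 = (120 ± √1156)/2 = (120 ± 34)/2, giving x^2 = 77 or x^2 = 43. So f(x) = (x^2 - 77)(x^2 - 43) and the roots of f are ±√77, ±√43. Hence the splitting field is K = Q(√77, √43). Since 77 and 43 are distinct squarefree integers > 1, their product 3311 is not a perfect square, so √43 ∉ Q(√77). By the tower law [K:Q] = [Q(√77,√43):Q(√77)] · [Q(√77):Q] = 2 · 2 = 4.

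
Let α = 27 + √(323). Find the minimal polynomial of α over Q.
m_α(x) = x^2 - 54x + 406

From α - 27 = √(323), squaring gives (α - 27)^2 = 323, i.e. α^2 - 54α + 729 = 323, so α^2 - 54α + 406 = 0. The discriminant of x^2 - 54x + 406 is (-54)^2 - 4·(406) = 2916 - 1624 = 1292, and 4·(323) is not a perfect square in Q since 323 is squarefree and ≠ 1. Hence x^2 - 54x + 406 is irreducible over Q and is the minimal polynomial of α.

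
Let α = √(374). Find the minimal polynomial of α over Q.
m_α(x) = x^2 - 374

α satisfies α^2 - 374 = 0, so x^2 - 374 annihilates α. Since d = 374 is squarefree and ≠ 1, it is not a perfect square in Q, so x^2 - 374 has no rational root and is therefore irreducible over Q (a degree-2 polynomial over a field is irreducible iff it has no root). Hence m_α(x) = x^2 - 374.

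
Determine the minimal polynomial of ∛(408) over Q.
m_α(x) = x^3 - 408

α satisfies α^3 = 408, so x^3 - 408 annihilates α. By the rational root test, a rational root p/q (in lowest terms) of x^3 - 408 would satisfy p^3 = 408 q^3, forcing q = 1 and p^3 = 408; but 408 is not a perfect cube, contradiction. A monic cubic over Q with no rational root is irreducible (any nontrivial factorization would include a linear factor). Hence x^3 - 408 is the minimal polynomial of α, and in particular [Q(α):Q] = 3.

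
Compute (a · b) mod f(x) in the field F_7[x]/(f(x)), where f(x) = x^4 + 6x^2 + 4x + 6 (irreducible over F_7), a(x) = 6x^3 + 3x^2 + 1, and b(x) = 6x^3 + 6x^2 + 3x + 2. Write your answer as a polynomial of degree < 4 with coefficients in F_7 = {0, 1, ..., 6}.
a · b ≡ 2x^2 + 4 (mod f(x))

Multiply in F_7[x]: a(x)·b(x) = (6x^3 + 3x^2 + 1)·(6x^3 + 6x^2 + 3x + 2) = x^6 + 5x^5 + x^4 + 6x^3 + 5x^2 + 3x + 2. This has degree ≥ 4, so divide by f(x) over F_7: x^6 + 5x^5 + x^4 + 6x^3 + 5x^2 + 3x + 2 = (x^2 + 5x + 2)·(x^4 + 6x^2 + 4x + 6) + (2x^2 + 4). Hence a·b ≡ 2x^2 + 4 (mod f). (F_7[x]/(f) is a field with 7^4 = 2401 elements since f is irreducible of degree 4.)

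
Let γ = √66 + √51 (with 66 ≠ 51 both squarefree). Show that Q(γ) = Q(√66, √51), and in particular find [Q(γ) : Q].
[Q(γ) : Q] = 4 (equivalently, Q(γ) = Q(√66, √51))

Obviously Q(γ) ⊆ Q(√66, √51), and [Q(√66, √51):Q] = 4 (since 66, 51 are distinct squarefree integers > 1 with 3366 not a perfect square). To show equality we compute the minimal polynomial of γ. From γ = √66 + √51: γ^2 = 66 + 2√(3366) + 51 = 117 + 2√(3366), so γ^2 - 117 = 2√(3366); squaring, (γ^2 - 117)^2 = 4·3366, i.e. γ^4 - 234γ^2 + 13689 - 13464 = 0, i.e. γ^4 - 234γ^2 + 225 = 0. So γ is a root of x^4 - 234x^2 + 225. This polynomial is irreducible over Q: it has no rational root (each ±√66 ± √51 is irrational), and any factorization into two quadratics over Q would force √(3366) ∈ Q (pairing opposite roots) or √66, √51 ∈ Q (other pairings), all impossible. Hence [Q(γ):Q] = 4 = [Q(√66, √51):Q], so Q(γ) = Q(√66, √51).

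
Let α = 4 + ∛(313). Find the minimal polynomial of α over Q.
m_α(x) = x^3 - 12x^2 + 48x - 377

Set β = α - 4 = ∛(313), so β^3 = 313. Then (α - 4)^3 - 313 = 0, i.e. α is a root of g(x) = (x - 4)^3 - 313 = x^3 - 12x^2 + 48x - 377. Since g(x) = h(x - 4) where h(x) = x^3 - 313, and h is irreducible over Q (because 313 is not a perfect cube, so h has no rational root, and a monic cubic with no rational root is irreducible), g is also irreducible (irreducibility is preserved under the substitution x → x - 4). Hence m_α(x) = x^3 - 12x^2 + 48x - 377.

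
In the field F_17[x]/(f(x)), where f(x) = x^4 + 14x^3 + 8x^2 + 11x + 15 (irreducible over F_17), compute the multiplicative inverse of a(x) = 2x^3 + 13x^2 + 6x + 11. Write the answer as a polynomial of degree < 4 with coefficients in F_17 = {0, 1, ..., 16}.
a(x)^(-1) ≡ 13x^3 + 9x^2 + 10x + 15 (mod f(x))

Since f is irreducible over F_17, F_17[x]/(f) is a field and a(x) ≠ 0 has an inverse. Apply the extended Euclidean algorithm to f(x) and a(x) in F_17[x]: f(x) = (9x + 8)·a(x) + (3x^2 + 12);  a(x) = (12x + 10)·(3x^2 + 12) + (15x + 10);  (3x^2 + 12) = (7x + 1)·(15x + 10) + (2). The last nonzero remainder is the constant 2 = gcd(f, a) in F_17. Back-substituting through the division chain expresses 2 = s(x)·a(x) + t(x)·f(x) with s(x) ≡ 9x^3 + x^2 + 3x + 13 (mod f), so (9x^3 + x^2 + 3x + 13)·a(x) ≡ 2 (mod f). Multiplying by 2^(-1) ≡ 9 in F_17 gives a(x)^(-1) ≡ 9·(9x^3 + x^2 + 3x + 13) ≡ 13x^3 + 9x^2 + 10x + 15 (mod f). Check: (2x^3 + 13x^2 + 6x + 11)·(13x^3 + 9x^2 + 10x + 15) = 9x^6 + 11x^4 + 14x^2 + 13x + 12 ≡ 1 (mod x^4 + 14x^3 + 8x^2 + 11x + 15).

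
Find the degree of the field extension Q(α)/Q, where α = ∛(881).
[Q(α):Q] = 3

The minimal polynomial of α is x^3 - 881, irreducible over Q since 881 is not a perfect cube (so x^3 - 881 has no rational root). Hence [Q(α):Q] = deg(m_α) = 3.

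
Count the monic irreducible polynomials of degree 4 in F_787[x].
There are 95904334698 monic irreducible polynomials of degree 4 over F_787

Each element of F_{787^4} that lies in no proper subfield is a root of exactly one monic irreducible of degree 4 over F_787, and each such polynomial has 4 distinct roots in F_{787^4}. By Möbius inversion the count is N_787(4) = (1/4) Σ_{d|4} μ(4/d) · 787^d = (1/4)(μ(4)·787^1 + μ(2)·787^2 + μ(1)·787^4) = 383617338792/4 = 95904334698.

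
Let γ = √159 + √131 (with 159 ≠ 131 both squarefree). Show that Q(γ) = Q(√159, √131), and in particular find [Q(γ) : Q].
[Q(γ) : Q] = 4 (equivalently, Q(γ) = Q(√159, √131))

Obviously Q(γ) ⊆ Q(√159, √131), and [Q(√159, √131):Q] = 4 (since 159, 131 are distinct squarefree integers > 1 with 20829 not a perfect square). To show equality we compute the minimal polynomial of γ. From γ = √159 + √131: γ^2 = 159 + 2√(20829) + 131 = 290 + 2√(20829), so γ^2 - 290 = 2√(20829); squaring, (γ^2 - 290)^2 = 4·20829, i.e. γ^4 - 580γ^2 + 84100 - 83316 = 0, i.e. γ^4 - 580γ^2 + 784 = 0. So γ is a root of x^4 - 580x^2 + 784. This polynomial is irreducible over Q: it has no rational root (each ±√159 ± √131 is irrational), and any factorization into two quadratics over Q would force √(20829) ∈ Q (pairing opposite roots) or √159, √131 ∈ Q (other pairings), all impossible. Hence [Q(γ):Q] = 4 = [Q(√159, √131):Q], so Q(γ) = Q(√159, √131).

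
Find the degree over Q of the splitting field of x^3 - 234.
[K : Q] = 6

The roots of x^3 - 234 are ∛234, ω∛234, ω^2∛234 where ω = e^(2πi/3) is a primitive cube root of unity, so K = Q(∛234, ω). Now [Q(∛234):Q] = 3 (since 234 is not a perfect cube, x^3 - 234 is irreducible) and [Q(ω):Q] = 2. Both 2 and 3 divide [K:Q], and [K:Q] ≤ 3·2 = 6, so [K:Q] = 6. (Equivalently: Q(∛234) ⊂ R but ω ∉ R, so [K : Q(∛234)] = 2.)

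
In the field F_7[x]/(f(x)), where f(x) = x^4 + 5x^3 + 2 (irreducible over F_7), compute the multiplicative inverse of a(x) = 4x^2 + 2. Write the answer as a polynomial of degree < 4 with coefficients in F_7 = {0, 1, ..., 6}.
a(x)^(-1) ≡ 5x^3 + 5x^2 + 6x + 1 (mod f(x))

Since f is irreducible over F_7, F_7[x]/(f) is a field and a(x) ≠ 0 has an inverse. Apply the extended Euclidean algorithm to f(x) and a(x) in F_7[x]: f(x) = (2x^2 + 3x + 6)·a(x) + (x + 4);  a(x) = (4x + 5)·(x + 4) + (3). The last nonzero remainder is the constant 3 = gcd(f, a) in F_7. Back-substituting through the division chain expresses 3 = s(x)·a(x) + t(x)·f(x) with s(x) ≡ x^3 + x^2 + 4x + 3 (mod f), so (x^3 + x^2 + 4x + 3)·a(x) ≡ 3 (mod f). Multiplying by 3^(-1) ≡ 5 in F_7 gives a(x)^(-1) ≡ 5·(x^3 + x^2 + 4x + 3) ≡ 5x^3 + 5x^2 + 6x + 1 (mod f). Check: (4x^2 + 2)·(5x^3 + 5x^2 + 6x + 1) = 6x^5 + 6x^4 + 6x^3 + 5x + 2 ≡ 1 (mod x^4 + 5x^3 + 2).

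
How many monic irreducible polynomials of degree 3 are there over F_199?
There are 2626800 monic irreducible polynomials of degree 3 over F_199

Each element of F_{199^3} that lies in no proper subfield is a root of exactly one monic irreducible of degree 3 over F_199, and each such polynomial has 3 distinct roots in F_{199^3}. By Möbius inversion the count is N_199(3) = (1/3) Σ_{d|3} μ(3/d) · 199^d = (1/3)(μ(3)·199^1 + μ(1)·199^3) = 7880400/3 = 2626800.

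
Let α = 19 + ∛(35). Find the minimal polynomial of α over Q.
m_α(x) = x^3 - 57x^2 + 1083x - 6894

Set β = α - 19 = ∛(35), so β^3 = 35. Then (α - 19)^3 - 35 = 0, i.e. α is a root of g(x) = (x - 19)^3 - 35 = x^3 - 57x^2 + 1083x - 6894. Since g(x) = h(x - 19) where h(x) = x^3 - 35, and h is irreducible over Q (because 35 is not a perfect cube, so h has no rational root, and a monic cubic with no rational root is irreducible), g is also irreducible (irreducibility is preserved under the substitution x → x - 19). Hence m_α(x) = x^3 - 57x^2 + 1083x - 6894.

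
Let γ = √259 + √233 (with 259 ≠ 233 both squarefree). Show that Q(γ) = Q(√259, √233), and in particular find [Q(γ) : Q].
[Q(γ) : Q] = 4 (equivalently, Q(γ) = Q(√259, √233))

Obviously Q(γ) ⊆ Q(√259, √233), and [Q(√259, √233):Q] = 4 (since 259, 233 are distinct squarefree integers > 1 with 60347 not a perfect square). To show equality we compute the minimal polynomial of γ. From γ = √259 + √233: γ^2 = 259 + 2√(60347) + 233 = 492 + 2√(60347), so γ^2 - 492 = 2√(60347); squaring, (γ^2 - 492)^2 = 4·60347, i.e. γ^4 - 984γ^2 + 242064 - 241388 = 0, i.e. γ^4 - 984γ^2 + 676 = 0. So γ is a root of x^4 - 984x^2 + 676. This polynomial is irreducible over Q: it has no rational root (each ±√259 ± √233 is irrational), and any factorization into two quadratics over Q would force √(60347) ∈ Q (pairing opposite roots) or √259, √233 ∈ Q (other pairings), all impossible. Hence [Q(γ):Q] = 4 = [Q(√259, √233):Q], so Q(γ) = Q(√259, √233).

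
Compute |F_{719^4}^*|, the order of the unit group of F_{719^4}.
|F_{719^4}^*| = 267248675520

F_{719^4} has 719^4 = 267248675521 elements; its multiplicative group consists of all nonzero elements, so |F_{719^4}^*| = 267248675521 - 1 = 267248675520. (It is cyclic since any finite subgroup of the multiplicative group of a field is cyclic.)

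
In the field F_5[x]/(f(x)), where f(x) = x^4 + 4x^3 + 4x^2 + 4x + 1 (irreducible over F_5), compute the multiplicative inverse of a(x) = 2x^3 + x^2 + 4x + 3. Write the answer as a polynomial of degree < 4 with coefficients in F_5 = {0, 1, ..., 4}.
a(x)^(-1) ≡ 4x^3 + 4x^2 + 3 (mod f(x))

Since f is irreducible over F_5, F_5[x]/(f) is a field and a(x) ≠ 0 has an inverse. Apply the extended Euclidean algorithm to f(x) and a(x) in F_5[x]: f(x) = (3x + 3)·a(x) + (4x^2 + 3x + 2);  a(x) = (3x + 3)·(4x^2 + 3x + 2) + (4x + 2);  (4x^2 + 3x + 2) = (x + 4)·(4x + 2) + (4). The last nonzero remainder is the constant 4 = gcd(f, a) in F_5. Back-substituting through the division chain expresses 4 = s(x)·a(x) + t(x)·f(x) with s(x) ≡ x^3 + x^2 + 2 (mod f), so (x^3 + x^2 + 2)·a(x) ≡ 4 (mod f). Multiplying by 4^(-1) ≡ 4 in F_5 gives a(x)^(-1) ≡ 4·(x^3 + x^2 + 2) ≡ 4x^3 + 4x^2 + 3 (mod f). Check: (2x^3 + x^2 + 4x + 3)·(4x^3 + 4x^2 + 3) = 3x^6 + 2x^5 + 4x^3 + 2x + 4 ≡ 1 (mod x^4 + 4x^3 + 4x^2 + 4x + 1).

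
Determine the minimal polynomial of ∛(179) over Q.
m_α(x) = x^3 - 179

α satisfies α^3 = 179, so x^3 - 179 annihilates α. By the rational root test, a rational root p/q (in lowest terms) of x^3 - 179 would satisfy p^3 = 179 q^3, forcing q = 1 and p^3 = 179; but 179 is not a perfect cube, contradiction. A monic cubic over Q with no rational root is irreducible (any nontrivial factorization would include a linear factor). Hence x^3 - 179 is the minimal polynomial of α, and in particular [Q(α):Q] = 3.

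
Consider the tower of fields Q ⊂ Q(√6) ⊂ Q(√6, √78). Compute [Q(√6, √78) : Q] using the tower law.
[Q(√6, √78) : Q] = 4

[Q(√6):Q] = 2 (min poly x^2 - 6, irreducible since 6 is squarefree > 1). For the top step, suppose √78 ∈ Q(√6), say √78 = c + d√6 with c, d ∈ Q. Squaring: 78 = c^2 + 6d^2 + 2cd√6. Since √6 ∉ Q this forces 2cd = 0. If d = 0 then √78 = c ∈ Q, contradicting 78 squarefree > 1. If c = 0 then 78 = 6d^2, so 6·78 = (6d)^2 is a perfect square in Q — but 6·78 = 468 is not a perfect square (since 6 and 78 are distinct squarefree integers). Contradiction. Hence √78 ∉ Q(√6), so x^2 - 78 stays irreducible over Q(√6) and [Q(√6, √78) : Q(√6)] = 2. By the tower law, [Q(√6, √78) : Q] = 2 · 2 = 4.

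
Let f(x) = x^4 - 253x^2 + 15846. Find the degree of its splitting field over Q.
[K : Q] = 4

Solving the quadratic in x^2: x^2 = (253 ± √(253^2 - 4·15846))/2 = (253 ± √625)/2 = (253 ± 25)/2, giving x^2 = 114 or x^2 = 139. So f(x) = (x^2 - 114)(x^2 - 139) and the roots of f are ±√114, ±√139. Hence the splitting field is K = Q(√114, √139). Since 114 and 139 are distinct squarefree integers > 1, their product 15846 is not a perfect square, so √139 ∉ Q(√114). By the tower law [K:Q] = [Q(√114,√139):Q(√114)] · [Q(√114):Q] = 2 · 2 = 4.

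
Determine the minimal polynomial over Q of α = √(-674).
m_α(x) = x^2 + 674

α satisfies α^2 + 674 = 0, so x^2 + 674 annihilates α. Since d = -674 is squarefree and ≠ 1, it is not a perfect square in Q, so x^2 + 674 has no rational root and is therefore irreducible over Q (a degree-2 polynomial over a field is irreducible iff it has no root). Hence m_α(x) = x^2 + 674.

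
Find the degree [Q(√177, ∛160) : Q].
[Q(√177, ∛160) : Q] = 6

Let L = Q(√177, ∛160). Since Q(√177) ⊂ L and [Q(√177):Q] = 2, the tower law gives 2 | [L:Q]. Likewise Q(∛160) ⊂ L with [Q(∛160):Q] = 3 (because 160 is not a perfect cube), so 3 | [L:Q]. As gcd(2,3) = 1, [L:Q] is divisible by 6. Conversely L is generated over Q by √177 and ∛160, so [L:Q] ≤ 2·3 = 6. Therefore [Q(√177, ∛160) : Q] = 6.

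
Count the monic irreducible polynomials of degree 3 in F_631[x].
There are 83746320 monic irreducible polynomials of degree 3 over F_631

Each element of F_{631^3} that lies in no proper subfield is a root of exactly one monic irreducible of degree 3 over F_631, and each such polynomial has 3 distinct roots in F_{631^3}. By Möbius inversion the count is N_631(3) = (1/3) Σ_{d|3} μ(3/d) · 631^d = (1/3)(μ(3)·631^1 + μ(1)·631^3) = 251238960/3 = 83746320.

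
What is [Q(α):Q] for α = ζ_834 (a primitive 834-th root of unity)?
[Q(α):Q] = 276

The minimal polynomial of ζ_834 over Q is the 834-th cyclotomic polynomial Φ_834(x), which is irreducible over Q and has degree φ(834) = 276. Hence [Q(α):Q] = φ(834) = 276.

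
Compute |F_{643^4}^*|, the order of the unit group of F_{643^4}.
|F_{643^4}^*| = 170940075600

F_{643^4} has 643^4 = 170940075601 elements; its multiplicative group consists of all nonzero elements, so |F_{643^4}^*| = 170940075601 - 1 = 170940075600. (It is cyclic since any finite subgroup of the multiplicative group of a field is cyclic.)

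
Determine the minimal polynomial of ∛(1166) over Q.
m_α(x) = x^3 - 1166

α satisfies α^3 = 1166, so x^3 - 1166 annihilates α. By the rational root test, a rational root p/q (in lowest terms) of x^3 - 1166 would satisfy p^3 = 1166 q^3, forcing q = 1 and p^3 = 1166; but 1166 is not a perfect cube, contradiction. A monic cubic over Q with no rational root is irreducible (any nontrivial factorization would include a linear factor). Hence x^3 - 1166 is the minimal polynomial of α, and in particular [Q(α):Q] = 3.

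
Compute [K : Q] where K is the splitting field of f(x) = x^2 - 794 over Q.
[K : Q] = 2

f(x) = x^2 - 794 factors as (x - √794)(x + √794). The splitting field is K = Q(√794). Since 794 is squarefree and > 1, it is not a perfect square, so x^2 - 794 is irreducible over Q and [Q(√794) : Q] = 2. Hence [K : Q] = 2.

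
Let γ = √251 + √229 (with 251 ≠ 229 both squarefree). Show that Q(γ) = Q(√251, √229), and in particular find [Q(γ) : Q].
[Q(γ) : Q] = 4 (equivalently, Q(γ) = Q(√251, √229))

Obviously Q(γ) ⊆ Q(√251, √229), and [Q(√251, √229):Q] = 4 (since 251, 229 are distinct squarefree integers > 1 with 57479 not a perfect square). To show equality we compute the minimal polynomial of γ. From γ = √251 + √229: γ^2 = 251 + 2√(57479) + 229 = 480 + 2√(57479), so γ^2 - 480 = 2√(57479); squaring, (γ^2 - 480)^2 = 4·57479, i.e. γ^4 - 960γ^2 + 230400 - 229916 = 0, i.e. γ^4 - 960γ^2 + 484 = 0. So γ is a root of x^4 - 960x^2 + 484. This polynomial is irreducible over Q: it has no rational root (each ±√251 ± √229 is irrational), and any factorization into two quadratics over Q would force √(57479) ∈ Q (pairing opposite roots) or √251, √229 ∈ Q (other pairings), all impossible. Hence [Q(γ):Q] = 4 = [Q(√251, √229):Q], so Q(γ) = Q(√251, √229).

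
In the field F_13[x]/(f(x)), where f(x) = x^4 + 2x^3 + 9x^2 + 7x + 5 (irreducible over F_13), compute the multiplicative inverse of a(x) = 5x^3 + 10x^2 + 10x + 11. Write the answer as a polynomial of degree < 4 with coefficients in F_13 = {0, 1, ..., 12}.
a(x)^(-1) ≡ 2x^3 + x^2 + 12 (mod f(x))

Since f is irreducible over F_13, F_13[x]/(f) is a field and a(x) ≠ 0 has an inverse. Apply the extended Euclidean algorithm to f(x) and a(x) in F_13[x]: f(x) = (8x)·a(x) + (7x^2 + 10x + 5);  a(x) = (10x + 2)·(7x^2 + 10x + 5) + (5x + 1);  (7x^2 + 10x + 5) = (4x + 9)·(5x + 1) + (9). The last nonzero remainder is the constant 9 = gcd(f, a) in F_13. Back-substituting through the division chain expresses 9 = s(x)·a(x) + t(x)·f(x) with s(x) ≡ 5x^3 + 9x^2 + 4 (mod f), so (5x^3 + 9x^2 + 4)·a(x) ≡ 9 (mod f). Multiplying by 9^(-1) ≡ 3 in F_13 gives a(x)^(-1) ≡ 3·(5x^3 + 9x^2 + 4) ≡ 2x^3 + x^2 + 12 (mod f). Check: (5x^3 + 10x^2 + 10x + 11)·(2x^3 + x^2 + 12) = 10x^6 + 12x^5 + 4x^4 + x^3 + x^2 + 3x + 2 ≡ 1 (mod x^4 + 2x^3 + 9x^2 + 7x + 5).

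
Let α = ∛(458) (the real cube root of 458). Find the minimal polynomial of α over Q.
m_α(x) = x^3 - 458

α satisfies α^3 = 458, so x^3 - 458 annihilates α. By the rational root test, a rational root p/q (in lowest terms) of x^3 - 458 would satisfy p^3 = 458 q^3, forcing q = 1 and p^3 = 458; but 458 is not a perfect cube, contradiction. A monic cubic over Q with no rational root is irreducible (any nontrivial factorization would include a linear factor). Hence x^3 - 458 is the minimal polynomial of α, and in particular [Q(α):Q] = 3.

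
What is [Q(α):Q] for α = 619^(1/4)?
[Q(α):Q] = 4

α is a root of x^4 - 619. By Eisenstein's criterion at the prime p = 619 (which divides the constant term 619 but p^2 = 383161 does not, since 619 is squarefree), x^4 - 619 is irreducible over Q. Hence [Q(α):Q] = 4.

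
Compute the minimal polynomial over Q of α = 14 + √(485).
m_α(x) = x^2 - 28x - 289

From α - 14 = √(485), squaring gives (α - 14)^2 = 485, i.e. α^2 - 28α + 196 = 485, so α^2 - 28α - 289 = 0. The discriminant of x^2 - 28x - 289 is (-28)^2 - 4·(-289) = 784 + 1156 = 1940, and 4·(485) is not a perfect square in Q since 485 is squarefree and ≠ 1. Hence x^2 - 28x - 289 is irreducible over Q and is the minimal polynomial of α.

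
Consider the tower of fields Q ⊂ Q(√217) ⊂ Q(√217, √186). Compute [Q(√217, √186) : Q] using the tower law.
[Q(√217, √186) : Q] = 4

[Q(√217):Q] = 2 (min poly x^2 - 217, irreducible since 217 is squarefree > 1). For the top step, suppose √186 ∈ Q(√217), say √186 = c + d√217 with c, d ∈ Q. Squaring: 186 = c^2 + 217d^2 + 2cd√217. Since √217 ∉ Q this forces 2cd = 0. If d = 0 then √186 = c ∈ Q, contradicting 186 squarefree > 1. If c = 0 then 186 = 217d^2, so 217·186 = (217d)^2 is a perfect square in Q — but 217·186 = 40362 is not a perfect square (since 217 and 186 are distinct squarefree integers). Contradiction. Hence √186 ∉ Q(√217), so x^2 - 186 stays irreducible over Q(√217) and [Q(√217, √186) : Q(√217)] = 2. By the tower law, [Q(√217, √186) : Q] = 2 · 2 = 4.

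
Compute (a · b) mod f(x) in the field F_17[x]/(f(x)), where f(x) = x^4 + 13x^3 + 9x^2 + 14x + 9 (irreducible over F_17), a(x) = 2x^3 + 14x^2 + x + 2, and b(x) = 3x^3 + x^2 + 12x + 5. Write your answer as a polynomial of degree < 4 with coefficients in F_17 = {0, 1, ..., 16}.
a · b ≡ 15x^3 + 11x^2 + 7x + 8 (mod f(x))

Multiply in F_17[x]: a(x)·b(x) = (2x^3 + 14x^2 + x + 2)·(3x^3 + x^2 + 12x + 5) = 6x^6 + 10x^5 + 7x^4 + 15x^3 + 16x^2 + 12x + 10. This has degree ≥ 4, so divide by f(x) over F_17: 6x^6 + 10x^5 + 7x^4 + 15x^3 + 16x^2 + 12x + 10 = (6x^2 + 4)·(x^4 + 13x^3 + 9x^2 + 14x + 9) + (15x^3 + 11x^2 + 7x + 8). Hence a·b ≡ 15x^3 + 11x^2 + 7x + 8 (mod f). (F_17[x]/(f) is a field with 17^4 = 83521 elements since f is irreducible of degree 4.)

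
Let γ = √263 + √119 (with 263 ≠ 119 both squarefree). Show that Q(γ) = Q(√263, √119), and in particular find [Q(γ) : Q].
[Q(γ) : Q] = 4 (equivalently, Q(γ) = Q(√263, √119))

Obviously Q(γ) ⊆ Q(√263, √119), and [Q(√263, √119):Q] = 4 (since 263, 119 are distinct squarefree integers > 1 with 31297 not a perfect square). To show equality we compute the minimal polynomial of γ. From γ = √263 + √119: γ^2 = 263 + 2√(31297) + 119 = 382 + 2√(31297), so γ^2 - 382 = 2√(31297); squaring, (γ^2 - 382)^2 = 4·31297, i.e. γ^4 - 764γ^2 + 145924 - 125188 = 0, i.e. γ^4 - 764γ^2 + 20736 = 0. So γ is a root of x^4 - 764x^2 + 20736. This polynomial is irreducible over Q: it has no rational root (each ±√263 ± √119 is irrational), and any factorization into two quadratics over Q would force √(31297) ∈ Q (pairing opposite roots) or √263, √119 ∈ Q (other pairings), all impossible. Hence [Q(γ):Q] = 4 = [Q(√263, √119):Q], so Q(γ) = Q(√263, √119).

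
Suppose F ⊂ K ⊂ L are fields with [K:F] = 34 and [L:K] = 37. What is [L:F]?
[L:F] = 1258

The tower law says that for any tower of field extensions F ⊂ K ⊂ L with finite degrees, [L:F] = [L:K] · [K:F]. Here this gives [L:F] = 37 · 34 = 1258.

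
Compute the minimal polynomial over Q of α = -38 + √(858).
m_α(x) = x^2 + 76x + 586

From α + 38 = √(858), squaring gives (α + 38)^2 = 858, i.e. α^2 + 76α + 1444 = 858, so α^2 + 76α + 586 = 0. The discriminant of x^2 + 76x + 586 is (76)^2 - 4·(586) = 5776 - 2344 = 3432, and 4·(858) is not a perfect square in Q since 858 is squarefree and ≠ 1. Hence x^2 + 76x + 586 is irreducible over Q and is the minimal polynomial of α.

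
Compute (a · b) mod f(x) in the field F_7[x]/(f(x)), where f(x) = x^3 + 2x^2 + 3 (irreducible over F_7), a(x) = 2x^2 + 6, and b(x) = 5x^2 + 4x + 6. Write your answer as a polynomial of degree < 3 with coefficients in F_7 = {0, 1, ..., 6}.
a · b ≡ 3x^2 + x + 2 (mod f(x))

Multiply in F_7[x]: a(x)·b(x) = (2x^2 + 6)·(5x^2 + 4x + 6) = 3x^4 + x^3 + 3x + 1. This has degree ≥ 3, so divide by f(x) over F_7: 3x^4 + x^3 + 3x + 1 = (3x + 2)·(x^3 + 2x^2 + 3) + (3x^2 + x + 2). Hence a·b ≡ 3x^2 + x + 2 (mod f). (F_7[x]/(f) is a field with 7^3 = 343 elements since f is irreducible of degree 3.)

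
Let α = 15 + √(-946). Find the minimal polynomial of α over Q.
m_α(x) = x^2 - 30x + 1171

From α - 15 = √(-946), squaring gives (α - 15)^2 = -946, i.e. α^2 - 30α + 225 = -946, so α^2 - 30α + 1171 = 0. The discriminant of x^2 - 30x + 1171 is (-30)^2 - 4·(1171) = 900 - 4684 = -3784, and 4·(-946) is not a perfect square in Q since -946 is squarefree and ≠ 1. Hence x^2 - 30x + 1171 is irreducible over Q and is the minimal polynomial of α.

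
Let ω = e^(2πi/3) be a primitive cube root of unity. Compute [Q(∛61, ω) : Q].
[Q(∛61, ω) : Q] = 6

[Q(∛61):Q] = 3 (min poly x^3 - 61, irreducible since 61 is not a perfect cube). [Q(ω):Q] = 2 (min poly x^2 + x + 1). Since Q(∛61) ⊂ R and ω ∉ R, we have ω ∉ Q(∛61), so x^2 + x + 1 remains irreducible over Q(∛61) and [Q(∛61, ω) : Q(∛61)] = 2. By the tower law, [Q(∛61, ω) : Q] = 3 · 2 = 6. (In fact Q(∛61, ω) is the splitting field of x^3 - 61 over Q.)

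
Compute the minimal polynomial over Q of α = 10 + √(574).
m_α(x) = x^2 - 20x - 474

From α - 10 = √(574), squaring gives (α - 10)^2 = 574, i.e. α^2 - 20α + 100 = 574, so α^2 - 20α - 474 = 0. The discriminant of x^2 - 20x - 474 is (-20)^2 - 4·(-474) = 400 + 1896 = 2296, and 4·(574) is not a perfect square in Q since 574 is squarefree and ≠ 1. Hence x^2 - 20x - 474 is irreducible over Q and is the minimal polynomial of α.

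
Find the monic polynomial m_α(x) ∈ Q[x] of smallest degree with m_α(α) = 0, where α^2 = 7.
m_α(x) = x^2 - 7

α satisfies α^2 - 7 = 0, so x^2 - 7 annihilates α. Since d = 7 is squarefree and ≠ 1, it is not a perfect square in Q, so x^2 - 7 has no rational root and is therefore irreducible over Q (a degree-2 polynomial over a field is irreducible iff it has no root). Hence m_α(x) = x^2 - 7.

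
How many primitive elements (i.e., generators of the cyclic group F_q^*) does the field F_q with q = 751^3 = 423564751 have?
There are φ(423564750) = 96811200 primitive elements

F_q^* is cyclic of order q - 1 = 423564750. A cyclic group of order m has exactly φ(m) generators. Here m = 423564750 = 2 · 3^2 · 5^3 · 7 · 26893, so the number of primitive elements is φ(423564750) = 96811200.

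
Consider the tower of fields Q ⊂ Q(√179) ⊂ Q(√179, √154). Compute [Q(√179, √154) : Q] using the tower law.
[Q(√179, √154) : Q] = 4

[Q(√179):Q] = 2 (min poly x^2 - 179, irreducible since 179 is squarefree > 1). For the top step, suppose √154 ∈ Q(√179), say √154 = c + d√179 with c, d ∈ Q. Squaring: 154 = c^2 + 179d^2 + 2cd√179. Since √179 ∉ Q this forces 2cd = 0. If d = 0 then √154 = c ∈ Q, contradicting 154 squarefree > 1. If c = 0 then 154 = 179d^2, so 179·154 = (179d)^2 is a perfect square in Q — but 179·154 = 27566 is not a perfect square (since 179 and 154 are distinct squarefree integers). Contradiction. Hence √154 ∉ Q(√179), so x^2 - 154 stays irreducible over Q(√179) and [Q(√179, √154) : Q(√179)] = 2. By the tower law, [Q(√179, √154) : Q] = 2 · 2 = 4.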